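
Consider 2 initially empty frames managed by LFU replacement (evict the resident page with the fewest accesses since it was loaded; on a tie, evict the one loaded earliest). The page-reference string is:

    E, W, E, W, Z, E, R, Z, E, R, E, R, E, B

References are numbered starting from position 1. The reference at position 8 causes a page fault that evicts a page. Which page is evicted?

R

pos 1: E -> fault, frames [E]
pos 2: W -> fault, frames [E, W]
pos 3: E -> hit
pos 4: W -> hit
pos 5: Z -> fault, evict E, frames [W, Z]
pos 6: E -> fault, evict Z, frames [W, E]
pos 7: R -> fault, evict E, frames [W, R]
pos 8: Z -> fault, evict R, frames [W, Z]
At position 8, page R is evicted.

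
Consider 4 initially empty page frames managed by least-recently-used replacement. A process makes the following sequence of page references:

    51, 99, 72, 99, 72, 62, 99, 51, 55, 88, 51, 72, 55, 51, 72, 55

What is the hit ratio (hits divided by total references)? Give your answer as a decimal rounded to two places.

0.56

51: miss, frames [51]
99: miss, frames [51, 99]
72: miss, frames [51, 99, 72]
99: hit
72: hit
62: miss, frames [51, 99, 72, 62]
99: hit
51: hit
55: miss, evict 72, frames [62, 99, 51, 55]
88: miss, evict 62, frames [99, 51, 55, 88]
51: hit
72: miss, evict 99, frames [55, 88, 51, 72]
55: hit
51: hit
72: hit
55: hit
Hits: 9 of 16 references → 9/16 = 0.5625.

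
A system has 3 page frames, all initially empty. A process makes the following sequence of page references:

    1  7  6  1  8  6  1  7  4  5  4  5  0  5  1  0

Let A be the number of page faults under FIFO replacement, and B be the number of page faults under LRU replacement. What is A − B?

Under FIFO: F F F . F . F F F F . . F . F . → 10 faults.
Under LRU: F F F . F . . F F F . . F . F . → 9 faults.
A − B = 10 − 9 = 1.

1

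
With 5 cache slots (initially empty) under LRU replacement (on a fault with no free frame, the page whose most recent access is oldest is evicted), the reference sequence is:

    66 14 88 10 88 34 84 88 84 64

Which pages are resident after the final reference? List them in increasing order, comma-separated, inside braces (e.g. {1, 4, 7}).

{10, 34, 64, 84, 88}

66 → miss, frames (66)
14 → miss, frames (66 14)
88 → miss, frames (66 14 88)
10 → miss, frames (66 14 88 10)
88 → hit
34 → miss, frames (66 14 10 88 34)
84 → miss, evict 66, frames (14 10 88 34 84)
88 → hit
84 → hit
64 → miss, evict 14, frames (10 34 88 84 64)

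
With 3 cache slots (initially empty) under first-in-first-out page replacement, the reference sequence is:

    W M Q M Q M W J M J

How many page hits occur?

W → fault, frames (W)
M → fault, frames (W M)
Q → fault, frames (W M Q)
M → hit
Q → hit
M → hit
W → hit
J → fault, evict W, frames (M Q J)
M → hit
J → hit
Hits: 6.

6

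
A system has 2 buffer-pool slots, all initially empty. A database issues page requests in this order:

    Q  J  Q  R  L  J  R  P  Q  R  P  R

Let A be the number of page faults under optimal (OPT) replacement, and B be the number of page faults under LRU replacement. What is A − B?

-2

Under OPT: F F . F F . F F F . F . → 8 faults.
Under LRU: F F . F F F F F F F F . → 10 faults.
A − B = 8 − 10 = -2.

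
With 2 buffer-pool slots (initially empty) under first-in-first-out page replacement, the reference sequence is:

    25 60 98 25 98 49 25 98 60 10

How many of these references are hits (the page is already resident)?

25 → fault, frames [25]
60 → fault, frames [25, 60]
98 → fault, evict 25, frames [60, 98]
25 → fault, evict 60, frames [98, 25]
98 → hit
49 → fault, evict 98, frames [25, 49]
25 → hit
98 → fault, evict 25, frames [49, 98]
60 → fault, evict 49, frames [98, 60]
10 → fault, evict 98, frames [60, 10]
Hits: 2.

2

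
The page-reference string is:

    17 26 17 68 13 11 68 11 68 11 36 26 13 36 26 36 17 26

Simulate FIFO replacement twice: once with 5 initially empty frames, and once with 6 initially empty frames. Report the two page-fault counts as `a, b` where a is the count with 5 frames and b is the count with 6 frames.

5 frames: F F . F F F . . . . F . . . . . F F → 8 faults.
6 frames: F F . F F F . . . . F . . . . . . . → 6 faults.
6 < 8: adding a frame reduced faults, as is typical.

8, 6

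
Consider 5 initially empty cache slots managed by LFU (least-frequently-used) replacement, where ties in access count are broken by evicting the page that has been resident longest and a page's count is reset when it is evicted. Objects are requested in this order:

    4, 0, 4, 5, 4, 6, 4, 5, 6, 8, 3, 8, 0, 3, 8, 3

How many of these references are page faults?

8

4 -> miss, frames [4]
0 -> miss, frames [4, 0]
4 -> hit
5 -> miss, frames [4, 0, 5]
4 -> hit
6 -> miss, frames [4, 0, 5, 6]
4 -> hit
5 -> hit
6 -> hit
8 -> miss, frames [4, 0, 5, 6, 8]
3 -> miss, evict 0, frames [4, 5, 6, 8, 3]
8 -> hit
0 -> miss, evict 3, frames [4, 5, 6, 8, 0]
3 -> miss, evict 0, frames [4, 5, 6, 8, 3]
8 -> hit
3 -> hit
Page faults: 8.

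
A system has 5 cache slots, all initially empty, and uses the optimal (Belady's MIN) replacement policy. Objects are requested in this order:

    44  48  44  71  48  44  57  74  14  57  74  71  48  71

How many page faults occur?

44 → fault, frames {44}
48 → fault, frames {44,48}
44 → hit
71 → fault, frames {44,48,71}
48 → hit
44 → hit
57 → fault, frames {44,48,71,57}
74 → fault, frames {44,48,71,57,74}
14 → fault, evict 44, frames {48,71,57,74,14}
57 → hit
74 → hit
71 → hit
48 → hit
71 → hit
Page faults: 6.

6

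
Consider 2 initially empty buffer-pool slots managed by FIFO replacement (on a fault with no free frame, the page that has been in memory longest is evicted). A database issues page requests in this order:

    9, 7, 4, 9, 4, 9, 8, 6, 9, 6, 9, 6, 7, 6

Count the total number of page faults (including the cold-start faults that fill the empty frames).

9 -> miss, frames (9)
7 -> miss, frames (9 7)
4 -> miss, evict 9, frames (7 4)
9 -> miss, evict 7, frames (4 9)
4 -> hit
9 -> hit
8 -> miss, evict 4, frames (9 8)
6 -> miss, evict 9, frames (8 6)
9 -> miss, evict 8, frames (6 9)
6 -> hit
9 -> hit
6 -> hit
7 -> miss, evict 6, frames (9 7)
6 -> miss, evict 9, frames (7 6)
Page faults: 9.

9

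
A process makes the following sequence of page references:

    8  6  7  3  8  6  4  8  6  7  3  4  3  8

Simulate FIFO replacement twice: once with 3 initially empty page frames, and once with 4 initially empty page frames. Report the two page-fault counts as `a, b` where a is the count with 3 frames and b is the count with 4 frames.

3 frames: F F F F F F F . . F F . . F → 10 faults.
4 frames: F F F F . . F F F F F F . F → 11 faults.
11 > 10: adding a frame increased faults — Belady's anomaly.

10, 11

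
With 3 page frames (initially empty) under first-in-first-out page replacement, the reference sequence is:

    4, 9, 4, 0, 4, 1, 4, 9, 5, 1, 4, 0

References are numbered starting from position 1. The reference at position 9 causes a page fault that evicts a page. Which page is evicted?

pos 1: 4 -> miss, frames [4]
pos 2: 9 -> miss, frames [4, 9]
pos 3: 4 -> hit
pos 4: 0 -> miss, frames [4, 9, 0]
pos 5: 4 -> hit
pos 6: 1 -> miss, evict 4, frames [9, 0, 1]
pos 7: 4 -> miss, evict 9, frames [0, 1, 4]
pos 8: 9 -> miss, evict 0, frames [1, 4, 9]
pos 9: 5 -> miss, evict 1, frames [4, 9, 5]
At position 9, page 1 is evicted.

1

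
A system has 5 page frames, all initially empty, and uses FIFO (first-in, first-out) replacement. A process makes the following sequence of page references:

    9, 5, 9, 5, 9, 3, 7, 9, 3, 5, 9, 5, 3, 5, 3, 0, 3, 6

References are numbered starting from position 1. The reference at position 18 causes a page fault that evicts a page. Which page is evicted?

pos 1: 9 -> fault, frames (9)
pos 2: 5 -> fault, frames (9 5)
pos 3: 9 -> hit
pos 4: 5 -> hit
pos 5: 9 -> hit
pos 6: 3 -> fault, frames (9 5 3)
pos 7: 7 -> fault, frames (9 5 3 7)
pos 8: 9 -> hit
pos 9: 3 -> hit
pos 10: 5 -> hit
pos 11: 9 -> hit
pos 12: 5 -> hit
pos 13: 3 -> hit
pos 14: 5 -> hit
pos 15: 3 -> hit
pos 16: 0 -> fault, frames (9 5 3 7 0)
pos 17: 3 -> hit
pos 18: 6 -> fault, evict 9, frames (5 3 7 0 6)
At position 18, page 9 is evicted.

9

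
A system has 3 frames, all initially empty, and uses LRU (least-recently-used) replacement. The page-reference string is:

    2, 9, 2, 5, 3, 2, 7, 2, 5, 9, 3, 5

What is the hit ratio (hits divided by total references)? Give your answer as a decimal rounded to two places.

2 → fault, frames {2}
9 → fault, frames {2,9}
2 → hit
5 → fault, frames {9,2,5}
3 → fault, evict 9, frames {2,5,3}
2 → hit
7 → fault, evict 5, frames {3,2,7}
2 → hit
5 → fault, evict 3, frames {7,2,5}
9 → fault, evict 7, frames {2,5,9}
3 → fault, evict 2, frames {5,9,3}
5 → hit
Hits: 4 of 12 references → 4/12 = 0.3333.

0.33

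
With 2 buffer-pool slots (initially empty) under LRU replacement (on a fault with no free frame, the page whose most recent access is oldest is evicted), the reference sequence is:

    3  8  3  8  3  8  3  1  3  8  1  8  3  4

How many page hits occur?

3 → fault, frames {3}
8 → fault, frames {3,8}
3 → hit
8 → hit
3 → hit
8 → hit
3 → hit
1 → fault, evict 8, frames {3,1}
3 → hit
8 → fault, evict 1, frames {3,8}
1 → fault, evict 3, frames {8,1}
8 → hit
3 → fault, evict 1, frames {8,3}
4 → fault, evict 8, frames {3,4}
Hits: 7.

7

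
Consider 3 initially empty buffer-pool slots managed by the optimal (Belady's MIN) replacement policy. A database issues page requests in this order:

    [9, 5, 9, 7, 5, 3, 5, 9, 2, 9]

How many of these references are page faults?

9 -> miss, frames {9}
5 -> miss, frames {9,5}
9 -> hit
7 -> miss, frames {9,5,7}
5 -> hit
3 -> miss, evict 7, frames {9,5,3}
5 -> hit
9 -> hit
2 -> miss, evict 3, frames {9,5,2}
9 -> hit
Page faults: 5.

5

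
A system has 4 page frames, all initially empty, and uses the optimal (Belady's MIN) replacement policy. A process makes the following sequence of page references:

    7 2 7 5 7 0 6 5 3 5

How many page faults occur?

7: fault, frames {7}
2: fault, frames {7,2}
7: hit
5: fault, frames {7,2,5}
7: hit
0: fault, frames {7,2,5,0}
6: fault, evict 0, frames {7,2,5,6}
5: hit
3: fault, evict 6, frames {7,2,5,3}
5: hit
Page faults: 6.

6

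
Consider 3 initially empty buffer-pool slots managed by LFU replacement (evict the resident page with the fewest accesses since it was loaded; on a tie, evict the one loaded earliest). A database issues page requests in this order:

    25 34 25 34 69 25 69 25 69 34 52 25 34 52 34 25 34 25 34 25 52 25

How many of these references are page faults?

25 -> fault, frames [25]
34 -> fault, frames [25, 34]
25 -> hit
34 -> hit
69 -> fault, frames [25, 34, 69]
25 -> hit
69 -> hit
25 -> hit
69 -> hit
34 -> hit
52 -> fault, evict 34, frames [25, 69, 52]
25 -> hit
34 -> fault, evict 52, frames [25, 69, 34]
52 -> fault, evict 34, frames [25, 69, 52]
34 -> fault, evict 52, frames [25, 69, 34]
25 -> hit
34 -> hit
25 -> hit
34 -> hit
25 -> hit
52 -> fault, evict 69, frames [25, 34, 52]
25 -> hit
Page faults: 8.

8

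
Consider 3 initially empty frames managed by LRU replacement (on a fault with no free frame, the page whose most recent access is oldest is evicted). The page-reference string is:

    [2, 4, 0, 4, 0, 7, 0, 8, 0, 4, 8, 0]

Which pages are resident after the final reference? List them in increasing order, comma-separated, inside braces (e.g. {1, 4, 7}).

2 -> miss, frames {2}
4 -> miss, frames {2,4}
0 -> miss, frames {2,4,0}
4 -> hit
0 -> hit
7 -> miss, evict 2, frames {4,0,7}
0 -> hit
8 -> miss, evict 4, frames {7,0,8}
0 -> hit
4 -> miss, evict 7, frames {8,0,4}
8 -> hit
0 -> hit

{0, 4, 8}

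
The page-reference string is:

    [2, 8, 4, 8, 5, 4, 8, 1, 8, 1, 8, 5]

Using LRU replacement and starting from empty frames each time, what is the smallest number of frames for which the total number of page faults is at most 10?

2

f=1: 12 faults
f=2: 8 faults
f=3: 6 faults
f=4: 5 faults
f=5: 5 faults
Smallest f with faults ≤ 10 is 2.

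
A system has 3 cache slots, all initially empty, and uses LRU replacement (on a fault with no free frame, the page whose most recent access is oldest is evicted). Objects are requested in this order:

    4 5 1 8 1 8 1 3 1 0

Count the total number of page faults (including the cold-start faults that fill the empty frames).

6

4: fault, frames (4)
5: fault, frames (4 5)
1: fault, frames (4 5 1)
8: fault, evict 4, frames (5 1 8)
1: hit
8: hit
1: hit
3: fault, evict 5, frames (8 1 3)
1: hit
0: fault, evict 8, frames (3 1 0)
Page faults: 6.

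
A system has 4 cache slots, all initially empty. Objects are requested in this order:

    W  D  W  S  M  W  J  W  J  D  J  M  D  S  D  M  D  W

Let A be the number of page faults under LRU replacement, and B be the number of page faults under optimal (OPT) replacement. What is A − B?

Under LRU: F F . F F . F . . F . . . F . . . F → 8 faults.
Under OPT: F F . F F . F . . . . . . F . . . . → 6 faults.
A − B = 8 − 6 = 2.

2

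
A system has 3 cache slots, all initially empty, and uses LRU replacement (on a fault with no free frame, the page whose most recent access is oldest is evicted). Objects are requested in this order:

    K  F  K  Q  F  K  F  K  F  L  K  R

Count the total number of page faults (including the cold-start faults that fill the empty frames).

5

K -> miss, frames (K)
F -> miss, frames (K F)
K -> hit
Q -> miss, frames (F K Q)
F -> hit
K -> hit
F -> hit
K -> hit
F -> hit
L -> miss, evict Q, frames (K F L)
K -> hit
R -> miss, evict F, frames (L K R)
Page faults: 5.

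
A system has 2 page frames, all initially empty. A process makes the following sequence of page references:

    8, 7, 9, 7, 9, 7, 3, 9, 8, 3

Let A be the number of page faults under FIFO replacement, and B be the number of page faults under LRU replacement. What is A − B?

-2

Under FIFO: F F F . . . F . F . → 5 faults.
Under LRU: F F F . . . F F F F → 7 faults.
A − B = 5 − 7 = -2.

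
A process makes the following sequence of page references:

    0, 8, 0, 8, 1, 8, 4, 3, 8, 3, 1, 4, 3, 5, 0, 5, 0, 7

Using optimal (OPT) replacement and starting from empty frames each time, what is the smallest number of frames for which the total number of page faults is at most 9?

3

f=1: 18 faults
f=2: 10 faults
f=3: 9 faults
f=4: 8 faults
f=5: 7 faults
f=6: 7 faults
f=7: 7 faults
Smallest f with faults ≤ 9 is 3.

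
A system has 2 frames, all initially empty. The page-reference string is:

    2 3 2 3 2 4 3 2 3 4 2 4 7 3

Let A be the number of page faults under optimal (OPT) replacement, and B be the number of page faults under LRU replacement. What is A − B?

-2

Under OPT: F F . . . F . F . F . . F F → 7 faults.
Under LRU: F F . . . F F F . F F . F F → 9 faults.
A − B = 7 − 9 = -2.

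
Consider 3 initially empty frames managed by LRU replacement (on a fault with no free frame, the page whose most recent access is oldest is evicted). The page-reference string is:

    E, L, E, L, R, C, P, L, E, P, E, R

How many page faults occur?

8

E -> miss, frames (E)
L -> miss, frames (E L)
E -> hit
L -> hit
R -> miss, frames (E L R)
C -> miss, evict E, frames (L R C)
P -> miss, evict L, frames (R C P)
L -> miss, evict R, frames (C P L)
E -> miss, evict C, frames (P L E)
P -> hit
E -> hit
R -> miss, evict L, frames (P E R)
Page faults: 8.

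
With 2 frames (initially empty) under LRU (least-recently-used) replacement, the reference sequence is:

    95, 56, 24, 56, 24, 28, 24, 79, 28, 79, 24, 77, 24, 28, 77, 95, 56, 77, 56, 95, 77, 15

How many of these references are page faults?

95 → miss, frames [95]
56 → miss, frames [95, 56]
24 → miss, evict 95, frames [56, 24]
56 → hit
24 → hit
28 → miss, evict 56, frames [24, 28]
24 → hit
79 → miss, evict 28, frames [24, 79]
28 → miss, evict 24, frames [79, 28]
79 → hit
24 → miss, evict 28, frames [79, 24]
77 → miss, evict 79, frames [24, 77]
24 → hit
28 → miss, evict 77, frames [24, 28]
77 → miss, evict 24, frames [28, 77]
95 → miss, evict 28, frames [77, 95]
56 → miss, evict 77, frames [95, 56]
77 → miss, evict 95, frames [56, 77]
56 → hit
95 → miss, evict 77, frames [56, 95]
77 → miss, evict 56, frames [95, 77]
15 → miss, evict 95, frames [77, 15]
Page faults: 16.

16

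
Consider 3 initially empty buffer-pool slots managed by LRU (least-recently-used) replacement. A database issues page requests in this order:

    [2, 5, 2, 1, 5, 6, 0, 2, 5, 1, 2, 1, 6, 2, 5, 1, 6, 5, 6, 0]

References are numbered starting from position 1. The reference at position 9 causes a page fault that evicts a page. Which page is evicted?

6

pos 1: 2 → miss, frames {2}
pos 2: 5 → miss, frames {2,5}
pos 3: 2 → hit
pos 4: 1 → miss, frames {5,2,1}
pos 5: 5 → hit
pos 6: 6 → miss, evict 2, frames {1,5,6}
pos 7: 0 → miss, evict 1, frames {5,6,0}
pos 8: 2 → miss, evict 5, frames {6,0,2}
pos 9: 5 → miss, evict 6, frames {0,2,5}
At position 9, page 6 is evicted.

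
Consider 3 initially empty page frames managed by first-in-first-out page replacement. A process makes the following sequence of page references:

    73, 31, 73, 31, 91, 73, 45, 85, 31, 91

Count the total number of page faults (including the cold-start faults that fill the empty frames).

7

73: miss, frames (73)
31: miss, frames (73 31)
73: hit
31: hit
91: miss, frames (73 31 91)
73: hit
45: miss, evict 73, frames (31 91 45)
85: miss, evict 31, frames (91 45 85)
31: miss, evict 91, frames (45 85 31)
91: miss, evict 45, frames (85 31 91)
Page faults: 7.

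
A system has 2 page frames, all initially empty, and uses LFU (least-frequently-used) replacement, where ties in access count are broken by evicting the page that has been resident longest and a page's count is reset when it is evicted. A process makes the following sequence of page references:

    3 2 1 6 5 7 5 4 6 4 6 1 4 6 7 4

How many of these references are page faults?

15

3 → miss, frames (3)
2 → miss, frames (3 2)
1 → miss, evict 3, frames (2 1)
6 → miss, evict 2, frames (1 6)
5 → miss, evict 1, frames (6 5)
7 → miss, evict 6, frames (5 7)
5 → hit
4 → miss, evict 7, frames (5 4)
6 → miss, evict 4, frames (5 6)
4 → miss, evict 6, frames (5 4)
6 → miss, evict 4, frames (5 6)
1 → miss, evict 6, frames (5 1)
4 → miss, evict 1, frames (5 4)
6 → miss, evict 4, frames (5 6)
7 → miss, evict 6, frames (5 7)
4 → miss, evict 7, frames (5 4)
Page faults: 15.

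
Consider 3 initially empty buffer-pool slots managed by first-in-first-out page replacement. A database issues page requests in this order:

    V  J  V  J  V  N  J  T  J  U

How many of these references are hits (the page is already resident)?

5

V: fault, frames {V}
J: fault, frames {V,J}
V: hit
J: hit
V: hit
N: fault, frames {V,J,N}
J: hit
T: fault, evict V, frames {J,N,T}
J: hit
U: fault, evict J, frames {N,T,U}
Hits: 5.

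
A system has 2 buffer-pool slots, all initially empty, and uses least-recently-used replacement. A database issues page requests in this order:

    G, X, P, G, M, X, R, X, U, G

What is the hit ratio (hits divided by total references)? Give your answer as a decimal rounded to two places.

0.10

G: fault, frames {G}
X: fault, frames {G,X}
P: fault, evict G, frames {X,P}
G: fault, evict X, frames {P,G}
M: fault, evict P, frames {G,M}
X: fault, evict G, frames {M,X}
R: fault, evict M, frames {X,R}
X: hit
U: fault, evict R, frames {X,U}
G: fault, evict X, frames {U,G}
Hits: 1 of 10 references → 1/10 = 0.1000.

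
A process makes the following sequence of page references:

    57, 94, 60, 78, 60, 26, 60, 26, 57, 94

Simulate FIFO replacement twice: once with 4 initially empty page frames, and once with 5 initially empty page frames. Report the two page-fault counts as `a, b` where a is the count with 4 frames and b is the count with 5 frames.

4 frames: F F F F . F . . F F → 7 faults.
5 frames: F F F F . F . . . . → 5 faults.
5 < 7: adding a frame reduced faults, as is typical.

7, 5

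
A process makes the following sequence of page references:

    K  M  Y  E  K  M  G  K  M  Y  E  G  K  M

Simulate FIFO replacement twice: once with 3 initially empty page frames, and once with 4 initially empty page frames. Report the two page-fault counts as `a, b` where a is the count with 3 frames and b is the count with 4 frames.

11, 12

3 frames: F F F F F F F . . F F . F F → 11 faults.
4 frames: F F F F . . F F F F F F F F → 12 faults.
12 > 11: adding a frame increased faults — Belady's anomaly.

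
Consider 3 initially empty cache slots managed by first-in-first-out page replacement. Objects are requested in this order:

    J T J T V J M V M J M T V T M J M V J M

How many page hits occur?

11

J → fault, frames [J]
T → fault, frames [J, T]
J → hit
T → hit
V → fault, frames [J, T, V]
J → hit
M → fault, evict J, frames [T, V, M]
V → hit
M → hit
J → fault, evict T, frames [V, M, J]
M → hit
T → fault, evict V, frames [M, J, T]
V → fault, evict M, frames [J, T, V]
T → hit
M → fault, evict J, frames [T, V, M]
J → fault, evict T, frames [V, M, J]
M → hit
V → hit
J → hit
M → hit
Hits: 11.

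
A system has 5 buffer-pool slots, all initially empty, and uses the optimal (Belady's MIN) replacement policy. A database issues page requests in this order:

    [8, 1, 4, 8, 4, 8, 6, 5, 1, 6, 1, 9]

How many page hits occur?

8: miss, frames (8)
1: miss, frames (8 1)
4: miss, frames (8 1 4)
8: hit
4: hit
8: hit
6: miss, frames (8 1 4 6)
5: miss, frames (8 1 4 6 5)
1: hit
6: hit
1: hit
9: miss, evict 5, frames (8 1 4 6 9)
Hits: 6.

6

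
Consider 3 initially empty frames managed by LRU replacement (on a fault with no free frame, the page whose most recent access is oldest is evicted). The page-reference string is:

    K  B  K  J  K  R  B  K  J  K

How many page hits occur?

K → fault, frames (K)
B → fault, frames (K B)
K → hit
J → fault, frames (B K J)
K → hit
R → fault, evict B, frames (J K R)
B → fault, evict J, frames (K R B)
K → hit
J → fault, evict R, frames (B K J)
K → hit
Hits: 4.

4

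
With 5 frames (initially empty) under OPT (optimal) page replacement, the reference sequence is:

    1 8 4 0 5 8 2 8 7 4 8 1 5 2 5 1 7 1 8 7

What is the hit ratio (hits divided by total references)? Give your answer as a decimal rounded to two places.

0.60

1 → fault, frames {1}
8 → fault, frames {1,8}
4 → fault, frames {1,8,4}
0 → fault, frames {1,8,4,0}
5 → fault, frames {1,8,4,0,5}
8 → hit
2 → fault, evict 0, frames {1,8,4,5,2}
8 → hit
7 → fault, evict 2, frames {1,8,4,5,7}
4 → hit
8 → hit
1 → hit
5 → hit
2 → fault, evict 4, frames {1,8,5,7,2}
5 → hit
1 → hit
7 → hit
1 → hit
8 → hit
7 → hit
Hits: 12 of 20 references → 12/20 = 0.6000.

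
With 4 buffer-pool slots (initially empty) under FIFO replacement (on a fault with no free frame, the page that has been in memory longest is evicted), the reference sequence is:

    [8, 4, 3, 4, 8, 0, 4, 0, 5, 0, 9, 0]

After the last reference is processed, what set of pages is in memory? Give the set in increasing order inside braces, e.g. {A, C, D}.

{0, 3, 5, 9}

8 -> miss, frames (8)
4 -> miss, frames (8 4)
3 -> miss, frames (8 4 3)
4 -> hit
8 -> hit
0 -> miss, frames (8 4 3 0)
4 -> hit
0 -> hit
5 -> miss, evict 8, frames (4 3 0 5)
0 -> hit
9 -> miss, evict 4, frames (3 0 5 9)
0 -> hit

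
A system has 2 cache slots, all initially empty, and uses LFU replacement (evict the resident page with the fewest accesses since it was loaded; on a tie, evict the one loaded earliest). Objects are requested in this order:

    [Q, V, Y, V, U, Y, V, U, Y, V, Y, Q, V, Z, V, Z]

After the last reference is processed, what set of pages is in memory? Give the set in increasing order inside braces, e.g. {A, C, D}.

Q: fault, frames (Q)
V: fault, frames (Q V)
Y: fault, evict Q, frames (V Y)
V: hit
U: fault, evict Y, frames (V U)
Y: fault, evict U, frames (V Y)
V: hit
U: fault, evict Y, frames (V U)
Y: fault, evict U, frames (V Y)
V: hit
Y: hit
Q: fault, evict Y, frames (V Q)
V: hit
Z: fault, evict Q, frames (V Z)
V: hit
Z: hit

{V, Z}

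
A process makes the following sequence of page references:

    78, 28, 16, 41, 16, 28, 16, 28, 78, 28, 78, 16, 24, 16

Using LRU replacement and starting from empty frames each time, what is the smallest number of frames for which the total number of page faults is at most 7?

f=1: 14 faults
f=2: 8 faults
f=3: 6 faults
f=4: 5 faults
f=5: 5 faults
Smallest f with faults ≤ 7 is 3.

3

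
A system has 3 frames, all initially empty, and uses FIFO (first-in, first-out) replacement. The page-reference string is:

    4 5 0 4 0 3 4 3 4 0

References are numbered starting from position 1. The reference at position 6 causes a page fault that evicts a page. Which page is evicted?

pos 1: 4: miss, frames (4)
pos 2: 5: miss, frames (4 5)
pos 3: 0: miss, frames (4 5 0)
pos 4: 4: hit
pos 5: 0: hit
pos 6: 3: miss, evict 4, frames (5 0 3)
At position 6, page 4 is evicted.

4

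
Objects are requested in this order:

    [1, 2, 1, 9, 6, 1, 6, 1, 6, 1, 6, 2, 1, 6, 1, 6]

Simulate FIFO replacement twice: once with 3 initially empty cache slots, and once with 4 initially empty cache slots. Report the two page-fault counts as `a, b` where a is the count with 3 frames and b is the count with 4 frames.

3 frames: F F . F F F . . . . . F . . . . → 6 faults.
4 frames: F F . F F . . . . . . . . . . . → 4 faults.
4 < 6: adding a frame reduced faults, as is typical.

6, 4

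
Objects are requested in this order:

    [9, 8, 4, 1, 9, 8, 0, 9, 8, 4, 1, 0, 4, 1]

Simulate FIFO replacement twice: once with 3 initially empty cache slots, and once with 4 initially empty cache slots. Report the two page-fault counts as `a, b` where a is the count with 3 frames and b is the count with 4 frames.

3 frames: F F F F F F F . . F F . . . → 9 faults.
4 frames: F F F F . . F F F F F F . . → 10 faults.
10 > 9: adding a frame increased faults — Belady's anomaly.

9, 10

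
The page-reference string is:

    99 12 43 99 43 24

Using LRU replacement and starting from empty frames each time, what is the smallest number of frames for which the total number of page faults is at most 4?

3

f=1: 6 faults
f=2: 5 faults
f=3: 4 faults
f=4: 4 faults
Smallest f with faults ≤ 4 is 3.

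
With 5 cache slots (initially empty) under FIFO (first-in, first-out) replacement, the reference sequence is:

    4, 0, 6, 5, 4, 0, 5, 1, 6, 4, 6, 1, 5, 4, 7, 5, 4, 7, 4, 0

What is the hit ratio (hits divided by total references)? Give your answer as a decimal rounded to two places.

4 → fault, frames {4}
0 → fault, frames {4,0}
6 → fault, frames {4,0,6}
5 → fault, frames {4,0,6,5}
4 → hit
0 → hit
5 → hit
1 → fault, frames {4,0,6,5,1}
6 → hit
4 → hit
6 → hit
1 → hit
5 → hit
4 → hit
7 → fault, evict 4, frames {0,6,5,1,7}
5 → hit
4 → fault, evict 0, frames {6,5,1,7,4}
7 → hit
4 → hit
0 → fault, evict 6, frames {5,1,7,4,0}
Hits: 12 of 20 references → 12/20 = 0.6000.

0.60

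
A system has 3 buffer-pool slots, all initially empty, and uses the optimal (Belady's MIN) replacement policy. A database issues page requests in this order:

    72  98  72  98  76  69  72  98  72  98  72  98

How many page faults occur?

72: fault, frames {72}
98: fault, frames {72,98}
72: hit
98: hit
76: fault, frames {72,98,76}
69: fault, evict 76, frames {72,98,69}
72: hit
98: hit
72: hit
98: hit
72: hit
98: hit
Page faults: 4.

4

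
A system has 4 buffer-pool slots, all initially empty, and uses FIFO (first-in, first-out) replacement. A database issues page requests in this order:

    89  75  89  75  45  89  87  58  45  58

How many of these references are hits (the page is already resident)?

89: miss, frames (89)
75: miss, frames (89 75)
89: hit
75: hit
45: miss, frames (89 75 45)
89: hit
87: miss, frames (89 75 45 87)
58: miss, evict 89, frames (75 45 87 58)
45: hit
58: hit
Hits: 5.

5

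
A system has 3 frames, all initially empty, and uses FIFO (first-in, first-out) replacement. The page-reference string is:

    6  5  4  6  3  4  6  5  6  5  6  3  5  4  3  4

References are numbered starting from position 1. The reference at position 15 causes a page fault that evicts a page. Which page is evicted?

6

pos 1: 6 → fault, frames [6]
pos 2: 5 → fault, frames [6, 5]
pos 3: 4 → fault, frames [6, 5, 4]
pos 4: 6 → hit
pos 5: 3 → fault, evict 6, frames [5, 4, 3]
pos 6: 4 → hit
pos 7: 6 → fault, evict 5, frames [4, 3, 6]
pos 8: 5 → fault, evict 4, frames [3, 6, 5]
pos 9: 6 → hit
pos 10: 5 → hit
pos 11: 6 → hit
pos 12: 3 → hit
pos 13: 5 → hit
pos 14: 4 → fault, evict 3, frames [6, 5, 4]
pos 15: 3 → fault, evict 6, frames [5, 4, 3]
At position 15, page 6 is evicted.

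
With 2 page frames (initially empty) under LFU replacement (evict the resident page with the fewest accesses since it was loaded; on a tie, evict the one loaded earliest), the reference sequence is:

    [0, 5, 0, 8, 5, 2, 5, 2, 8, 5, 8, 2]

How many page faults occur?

0 → fault, frames [0]
5 → fault, frames [0, 5]
0 → hit
8 → fault, evict 5, frames [0, 8]
5 → fault, evict 8, frames [0, 5]
2 → fault, evict 5, frames [0, 2]
5 → fault, evict 2, frames [0, 5]
2 → fault, evict 5, frames [0, 2]
8 → fault, evict 2, frames [0, 8]
5 → fault, evict 8, frames [0, 5]
8 → fault, evict 5, frames [0, 8]
2 → fault, evict 8, frames [0, 2]
Page faults: 11.

11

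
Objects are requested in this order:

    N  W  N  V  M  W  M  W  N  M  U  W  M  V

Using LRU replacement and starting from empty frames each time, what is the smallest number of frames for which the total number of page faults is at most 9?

3

f=1: 14 faults
f=2: 11 faults
f=3: 9 faults
f=4: 6 faults
f=5: 5 faults
Smallest f with faults ≤ 9 is 3.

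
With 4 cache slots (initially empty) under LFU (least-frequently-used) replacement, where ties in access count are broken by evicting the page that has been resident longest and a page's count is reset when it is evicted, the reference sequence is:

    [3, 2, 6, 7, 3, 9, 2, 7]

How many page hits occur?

2

3: miss, frames {3}
2: miss, frames {3,2}
6: miss, frames {3,2,6}
7: miss, frames {3,2,6,7}
3: hit
9: miss, evict 2, frames {3,6,7,9}
2: miss, evict 6, frames {3,7,9,2}
7: hit
Hits: 2.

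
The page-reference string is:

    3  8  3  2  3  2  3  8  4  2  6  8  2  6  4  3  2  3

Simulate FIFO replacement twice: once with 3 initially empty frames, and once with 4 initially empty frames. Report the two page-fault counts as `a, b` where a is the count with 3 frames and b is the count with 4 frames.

9, 6

3 frames: F F . F . . . . F . F F F . F F . . → 9 faults.
4 frames: F F . F . . . . F . F . . . . F . . → 6 faults.
6 < 9: adding a frame reduced faults, as is typical.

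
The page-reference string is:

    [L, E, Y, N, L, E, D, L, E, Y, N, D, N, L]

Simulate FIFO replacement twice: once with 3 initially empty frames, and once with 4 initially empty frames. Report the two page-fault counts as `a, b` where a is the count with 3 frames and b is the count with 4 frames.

3 frames: F F F F F F F . . F F . . F → 10 faults.
4 frames: F F F F . . F F F F F F . F → 11 faults.
11 > 10: adding a frame increased faults — Belady's anomaly.

10, 11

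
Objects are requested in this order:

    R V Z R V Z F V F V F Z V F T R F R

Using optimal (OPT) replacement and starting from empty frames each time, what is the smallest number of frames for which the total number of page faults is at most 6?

f=1: 18 faults
f=2: 9 faults
f=3: 6 faults
f=4: 5 faults
f=5: 5 faults
Smallest f with faults ≤ 6 is 3.

3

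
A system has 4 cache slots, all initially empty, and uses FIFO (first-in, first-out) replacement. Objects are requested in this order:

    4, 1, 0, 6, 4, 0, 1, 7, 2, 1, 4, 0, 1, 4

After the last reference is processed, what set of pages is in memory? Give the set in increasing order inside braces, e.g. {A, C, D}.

4 -> miss, frames {4}
1 -> miss, frames {4,1}
0 -> miss, frames {4,1,0}
6 -> miss, frames {4,1,0,6}
4 -> hit
0 -> hit
1 -> hit
7 -> miss, evict 4, frames {1,0,6,7}
2 -> miss, evict 1, frames {0,6,7,2}
1 -> miss, evict 0, frames {6,7,2,1}
4 -> miss, evict 6, frames {7,2,1,4}
0 -> miss, evict 7, frames {2,1,4,0}
1 -> hit
4 -> hit

{0, 1, 2, 4}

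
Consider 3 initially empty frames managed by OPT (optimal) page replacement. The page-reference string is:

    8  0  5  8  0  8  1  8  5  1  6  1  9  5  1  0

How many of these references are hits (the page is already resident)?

8 → miss, frames {8}
0 → miss, frames {8,0}
5 → miss, frames {8,0,5}
8 → hit
0 → hit
8 → hit
1 → miss, evict 0, frames {8,5,1}
8 → hit
5 → hit
1 → hit
6 → miss, evict 8, frames {5,1,6}
1 → hit
9 → miss, evict 6, frames {5,1,9}
5 → hit
1 → hit
0 → miss, evict 9, frames {5,1,0}
Hits: 9.

9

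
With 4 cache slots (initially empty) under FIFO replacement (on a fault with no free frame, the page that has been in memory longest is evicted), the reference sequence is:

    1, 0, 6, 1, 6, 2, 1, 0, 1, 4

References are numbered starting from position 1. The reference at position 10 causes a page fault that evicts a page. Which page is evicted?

1

pos 1: 1 → fault, frames [1]
pos 2: 0 → fault, frames [1, 0]
pos 3: 6 → fault, frames [1, 0, 6]
pos 4: 1 → hit
pos 5: 6 → hit
pos 6: 2 → fault, frames [1, 0, 6, 2]
pos 7: 1 → hit
pos 8: 0 → hit
pos 9: 1 → hit
pos 10: 4 → fault, evict 1, frames [0, 6, 2, 4]
At position 10, page 1 is evicted.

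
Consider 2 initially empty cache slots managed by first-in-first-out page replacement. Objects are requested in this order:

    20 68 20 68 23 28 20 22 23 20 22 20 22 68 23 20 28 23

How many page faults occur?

20 -> miss, frames {20}
68 -> miss, frames {20,68}
20 -> hit
68 -> hit
23 -> miss, evict 20, frames {68,23}
28 -> miss, evict 68, frames {23,28}
20 -> miss, evict 23, frames {28,20}
22 -> miss, evict 28, frames {20,22}
23 -> miss, evict 20, frames {22,23}
20 -> miss, evict 22, frames {23,20}
22 -> miss, evict 23, frames {20,22}
20 -> hit
22 -> hit
68 -> miss, evict 20, frames {22,68}
23 -> miss, evict 22, frames {68,23}
20 -> miss, evict 68, frames {23,20}
28 -> miss, evict 23, frames {20,28}
23 -> miss, evict 20, frames {28,23}
Page faults: 14.

14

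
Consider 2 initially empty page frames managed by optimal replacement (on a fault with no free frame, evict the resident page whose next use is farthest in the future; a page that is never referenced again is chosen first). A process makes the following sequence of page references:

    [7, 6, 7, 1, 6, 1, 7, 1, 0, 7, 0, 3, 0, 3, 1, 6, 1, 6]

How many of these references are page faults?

8

7: fault, frames [7]
6: fault, frames [7, 6]
7: hit
1: fault, evict 7, frames [6, 1]
6: hit
1: hit
7: fault, evict 6, frames [1, 7]
1: hit
0: fault, evict 1, frames [7, 0]
7: hit
0: hit
3: fault, evict 7, frames [0, 3]
0: hit
3: hit
1: fault, evict 3, frames [0, 1]
6: fault, evict 0, frames [1, 6]
1: hit
6: hit
Page faults: 8.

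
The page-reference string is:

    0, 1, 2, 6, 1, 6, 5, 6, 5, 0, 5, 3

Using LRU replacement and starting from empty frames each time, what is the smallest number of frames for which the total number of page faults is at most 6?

5

f=1: 12 faults
f=2: 8 faults
f=3: 7 faults
f=4: 7 faults
f=5: 6 faults
f=6: 6 faults
Smallest f with faults ≤ 6 is 5.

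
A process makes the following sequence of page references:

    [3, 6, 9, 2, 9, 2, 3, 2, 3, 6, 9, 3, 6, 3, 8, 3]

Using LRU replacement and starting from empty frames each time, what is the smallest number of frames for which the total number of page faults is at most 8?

3

f=1: 16 faults
f=2: 10 faults
f=3: 8 faults
f=4: 5 faults
f=5: 5 faults
Smallest f with faults ≤ 8 is 3.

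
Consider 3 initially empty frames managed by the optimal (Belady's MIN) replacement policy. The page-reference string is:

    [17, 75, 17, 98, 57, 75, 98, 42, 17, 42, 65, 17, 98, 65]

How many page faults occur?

17 -> miss, frames (17)
75 -> miss, frames (17 75)
17 -> hit
98 -> miss, frames (17 75 98)
57 -> miss, evict 17, frames (75 98 57)
75 -> hit
98 -> hit
42 -> miss, evict 57, frames (75 98 42)
17 -> miss, evict 75, frames (98 42 17)
42 -> hit
65 -> miss, evict 42, frames (98 17 65)
17 -> hit
98 -> hit
65 -> hit
Page faults: 7.

7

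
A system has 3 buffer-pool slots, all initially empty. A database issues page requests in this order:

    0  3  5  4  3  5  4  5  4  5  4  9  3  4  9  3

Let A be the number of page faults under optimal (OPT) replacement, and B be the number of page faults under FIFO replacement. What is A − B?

-1

Under OPT: F F F F . . . . . . . F . . . . → 5 faults.
Under FIFO: F F F F . . . . . . . F F . . . → 6 faults.
A − B = 5 − 6 = -1.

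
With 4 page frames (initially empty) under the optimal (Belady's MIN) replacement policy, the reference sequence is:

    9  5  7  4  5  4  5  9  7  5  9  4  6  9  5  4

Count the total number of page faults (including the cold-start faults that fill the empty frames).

9 -> miss, frames (9)
5 -> miss, frames (9 5)
7 -> miss, frames (9 5 7)
4 -> miss, frames (9 5 7 4)
5 -> hit
4 -> hit
5 -> hit
9 -> hit
7 -> hit
5 -> hit
9 -> hit
4 -> hit
6 -> miss, evict 7, frames (9 5 4 6)
9 -> hit
5 -> hit
4 -> hit
Page faults: 5.

5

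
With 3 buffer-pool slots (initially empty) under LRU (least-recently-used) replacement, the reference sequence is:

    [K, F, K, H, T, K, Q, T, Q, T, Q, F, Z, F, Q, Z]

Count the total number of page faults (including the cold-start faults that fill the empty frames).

7

K: fault, frames (K)
F: fault, frames (K F)
K: hit
H: fault, frames (F K H)
T: fault, evict F, frames (K H T)
K: hit
Q: fault, evict H, frames (T K Q)
T: hit
Q: hit
T: hit
Q: hit
F: fault, evict K, frames (T Q F)
Z: fault, evict T, frames (Q F Z)
F: hit
Q: hit
Z: hit
Page faults: 7.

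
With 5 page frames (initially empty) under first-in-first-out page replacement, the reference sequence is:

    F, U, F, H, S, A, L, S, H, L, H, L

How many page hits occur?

6

F → fault, frames {F}
U → fault, frames {F,U}
F → hit
H → fault, frames {F,U,H}
S → fault, frames {F,U,H,S}
A → fault, frames {F,U,H,S,A}
L → fault, evict F, frames {U,H,S,A,L}
S → hit
H → hit
L → hit
H → hit
L → hit
Hits: 6.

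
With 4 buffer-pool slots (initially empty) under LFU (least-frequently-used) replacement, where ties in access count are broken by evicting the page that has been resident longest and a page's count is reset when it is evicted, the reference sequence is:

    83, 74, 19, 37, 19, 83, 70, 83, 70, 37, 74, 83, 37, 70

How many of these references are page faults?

6

83 -> miss, frames (83)
74 -> miss, frames (83 74)
19 -> miss, frames (83 74 19)
37 -> miss, frames (83 74 19 37)
19 -> hit
83 -> hit
70 -> miss, evict 74, frames (83 19 37 70)
83 -> hit
70 -> hit
37 -> hit
74 -> miss, evict 19, frames (83 37 70 74)
83 -> hit
37 -> hit
70 -> hit
Page faults: 6.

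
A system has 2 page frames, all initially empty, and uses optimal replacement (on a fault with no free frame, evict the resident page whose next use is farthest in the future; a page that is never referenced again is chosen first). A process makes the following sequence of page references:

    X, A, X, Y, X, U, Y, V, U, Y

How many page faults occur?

X -> fault, frames [X]
A -> fault, frames [X, A]
X -> hit
Y -> fault, evict A, frames [X, Y]
X -> hit
U -> fault, evict X, frames [Y, U]
Y -> hit
V -> fault, evict Y, frames [U, V]
U -> hit
Y -> fault, evict V, frames [U, Y]
Page faults: 6.

6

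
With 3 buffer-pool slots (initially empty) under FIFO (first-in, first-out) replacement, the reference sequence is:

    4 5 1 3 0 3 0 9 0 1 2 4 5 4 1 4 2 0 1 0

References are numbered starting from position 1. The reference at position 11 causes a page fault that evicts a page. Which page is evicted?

pos 1: 4 -> fault, frames (4)
pos 2: 5 -> fault, frames (4 5)
pos 3: 1 -> fault, frames (4 5 1)
pos 4: 3 -> fault, evict 4, frames (5 1 3)
pos 5: 0 -> fault, evict 5, frames (1 3 0)
pos 6: 3 -> hit
pos 7: 0 -> hit
pos 8: 9 -> fault, evict 1, frames (3 0 9)
pos 9: 0 -> hit
pos 10: 1 -> fault, evict 3, frames (0 9 1)
pos 11: 2 -> fault, evict 0, frames (9 1 2)
At position 11, page 0 is evicted.

0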